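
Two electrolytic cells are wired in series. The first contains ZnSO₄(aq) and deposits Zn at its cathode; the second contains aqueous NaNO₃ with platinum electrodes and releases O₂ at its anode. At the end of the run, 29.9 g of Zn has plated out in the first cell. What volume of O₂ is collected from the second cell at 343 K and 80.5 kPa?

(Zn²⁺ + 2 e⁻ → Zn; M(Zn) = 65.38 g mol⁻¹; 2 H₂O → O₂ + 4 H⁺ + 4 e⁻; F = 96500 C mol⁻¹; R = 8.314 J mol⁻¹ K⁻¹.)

8.10 L

n(Zn) = 29.9 / 65.38 = 0.4573 mol, so n(e⁻) = 2 × 0.4573 = 0.9147 mol.
The cells are in series, so the same 0.9147 mol of electrons passes through the second cell.
2 H₂O → O₂ + 4 H⁺ + 4 e⁻ — 4 mol e⁻ per mol O₂, so n(O₂) = 0.9147/4 = 0.2287 mol.
V = nRT/P = (0.2287 × 8.314 × 343) / (80.5 × 10³) = 0.00810 m³ = 8.10 L.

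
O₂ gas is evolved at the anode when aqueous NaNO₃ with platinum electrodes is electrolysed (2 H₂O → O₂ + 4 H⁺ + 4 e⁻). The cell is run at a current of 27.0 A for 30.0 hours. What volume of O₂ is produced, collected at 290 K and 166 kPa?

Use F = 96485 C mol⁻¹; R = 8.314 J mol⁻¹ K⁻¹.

Q = I·t = 27.00 A × 108000 s = 2916000 C.
n(e⁻) = Q/F = 2916000 / 96485 = 30.22 mol.
4 electrons are transferred per O₂ molecule, so n(O₂) = 30.22 / 4 = 7.556 mol.
V = nRT/P = (7.556 × 8.314 × 290) / (166 × 10³ Pa) = 0.110 m³ = 110 L.

110 L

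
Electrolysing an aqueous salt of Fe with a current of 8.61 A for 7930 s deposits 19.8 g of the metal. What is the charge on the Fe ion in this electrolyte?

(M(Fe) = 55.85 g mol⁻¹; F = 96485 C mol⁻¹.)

+2

Q = I·t = 8.610 A × 7930.0 s = 68280 C, so n(e⁻) = 68280/96485 = 0.7076 mol.
n(Fe) deposited = 19.8 / 55.85 = 0.3545 mol.
Electrons per atom = n(e⁻)/n(Fe) = 0.7076 / 0.3545 = 2.00 ≈ 2, so the ion is Fe²⁺.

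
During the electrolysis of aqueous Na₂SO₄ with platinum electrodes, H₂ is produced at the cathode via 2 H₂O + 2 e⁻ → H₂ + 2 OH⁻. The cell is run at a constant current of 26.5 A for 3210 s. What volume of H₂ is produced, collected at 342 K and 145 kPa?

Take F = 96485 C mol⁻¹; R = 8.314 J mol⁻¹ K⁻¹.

Q = I·t = 26.50 A × 3210.0 s = 85060 C.
n(e⁻) = Q/F = 85060 / 96485 = 0.8816 mol.
2 electrons are transferred per H₂ molecule, so n(H₂) = 0.8816 / 2 = 0.4408 mol.
V = nRT/P = (0.4408 × 8.314 × 342) / (145 × 10³ Pa) = 0.00864 m³ = 8.64 L.

8.64 L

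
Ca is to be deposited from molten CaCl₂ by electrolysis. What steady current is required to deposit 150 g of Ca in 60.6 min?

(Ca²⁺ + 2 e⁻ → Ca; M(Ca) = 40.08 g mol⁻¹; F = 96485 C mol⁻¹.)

199 A

n(Ca) = 150 / 40.08 = 3.743 mol.
n(e⁻) = 2 × 3.743 = 7.485 mol.
Q = n(e⁻)·F = 7.485 × 96485 = 722200 C.
I = Q/t = 722200 / 3636.0 s = 199 A.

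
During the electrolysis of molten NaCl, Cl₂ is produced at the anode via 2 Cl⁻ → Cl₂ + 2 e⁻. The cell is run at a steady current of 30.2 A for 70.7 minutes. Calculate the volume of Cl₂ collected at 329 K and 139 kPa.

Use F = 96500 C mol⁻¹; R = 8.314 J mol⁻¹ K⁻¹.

13.1 L

Q = I·t = 30.20 A × 4242.0 s = 128100 C.
n(e⁻) = Q/F = 128100 / 96500 = 1.328 mol.
2 electrons are transferred per Cl₂ molecule, so n(Cl₂) = 1.328 / 2 = 0.6638 mol.
V = nRT/P = (0.6638 × 8.314 × 329) / (139 × 10³ Pa) = 0.0131 m³ = 13.1 L.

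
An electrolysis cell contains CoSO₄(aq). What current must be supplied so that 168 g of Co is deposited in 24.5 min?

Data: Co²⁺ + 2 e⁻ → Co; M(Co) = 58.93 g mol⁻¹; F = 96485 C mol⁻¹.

n(Co) = 168 / 58.93 = 2.851 mol.
n(e⁻) = 2 × 2.851 = 5.702 mol.
Q = n(e⁻)·F = 5.702 × 96485 = 550100 C.
I = Q/t = 550100 / 1470.0 s = 374 A.

374 A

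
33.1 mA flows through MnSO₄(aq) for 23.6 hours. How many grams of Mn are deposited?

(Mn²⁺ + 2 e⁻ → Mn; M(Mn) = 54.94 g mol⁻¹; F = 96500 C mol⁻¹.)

Q = I·t = 0.03310 A × 84960 s = 2812 C.
n(e⁻) = Q/F = 2812 / 96500 = 0.02914 mol.
Mn²⁺ + 2 e⁻ → Mn, so n(Mn) = n(e⁻)/2 = 0.01457 mol.
m = n·M = 0.01457 × 54.94 = 0.801 g.

0.801 g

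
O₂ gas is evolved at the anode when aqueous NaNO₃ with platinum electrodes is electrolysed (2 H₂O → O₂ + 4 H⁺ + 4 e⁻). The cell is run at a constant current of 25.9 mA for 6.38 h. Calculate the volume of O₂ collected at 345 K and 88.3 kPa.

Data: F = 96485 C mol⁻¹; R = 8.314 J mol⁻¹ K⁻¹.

Q = I·t = 0.02590 A × 22968 s = 594.9 C.
n(e⁻) = Q/F = 594.9 / 96485 = 0.006165 mol.
4 electrons are transferred per O₂ molecule, so n(O₂) = 0.006165 / 4 = 0.001541 mol.
V = nRT/P = (0.001541 × 8.314 × 345) / (88.3 × 10³ Pa) = 5.01 × 10⁻⁵ m³ = 0.0501 L.

0.0501 L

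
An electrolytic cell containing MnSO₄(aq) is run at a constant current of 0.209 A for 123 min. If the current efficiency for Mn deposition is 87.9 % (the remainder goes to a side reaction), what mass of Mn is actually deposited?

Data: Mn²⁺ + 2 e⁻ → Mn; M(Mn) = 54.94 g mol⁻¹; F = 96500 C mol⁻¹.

Q = I·t = 0.2090 × 7380.0 = 1542 C.
n(e⁻) = 1542/96500 = 0.01598 mol; theoretically n(Mn) = 0.01598/2 = 0.007992 mol, m_theo = 0.4391 g.
At 87.9 % efficiency, m_actual = 0.879 × 0.4391 = 0.386 g.

0.386 g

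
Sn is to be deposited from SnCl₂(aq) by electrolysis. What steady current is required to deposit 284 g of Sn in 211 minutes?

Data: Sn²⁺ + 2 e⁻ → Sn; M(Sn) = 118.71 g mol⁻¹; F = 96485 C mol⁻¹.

n(Sn) = 284 / 118.71 = 2.392 mol.
n(e⁻) = 2 × 2.392 = 4.785 mol.
Q = n(e⁻)·F = 4.785 × 96485 = 461700 C.
I = Q/t = 461700 / 12660 s = 36.5 A.

36.5 A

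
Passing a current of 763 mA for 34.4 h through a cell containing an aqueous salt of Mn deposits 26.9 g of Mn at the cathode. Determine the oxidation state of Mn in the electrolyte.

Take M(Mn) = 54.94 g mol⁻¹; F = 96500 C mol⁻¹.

+2

Q = I·t = 0.7630 A × 123840 s = 94490 C, so n(e⁻) = 94490/96500 = 0.9792 mol.
n(Mn) deposited = 26.9 / 54.94 = 0.4896 mol.
Electrons per atom = n(e⁻)/n(Mn) = 0.9792 / 0.4896 = 2.00 ≈ 2, so the ion is Mn²⁺.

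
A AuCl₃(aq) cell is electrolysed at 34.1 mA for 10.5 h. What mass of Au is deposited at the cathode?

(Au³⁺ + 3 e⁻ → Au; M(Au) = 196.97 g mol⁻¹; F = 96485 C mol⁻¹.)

Q = I·t = 0.03410 A × 37800 s = 1289 C.
n(e⁻) = Q/F = 1289 / 96485 = 0.01336 mol.
Au³⁺ + 3 e⁻ → Au, so n(Au) = n(e⁻)/3 = 0.004453 mol.
m = n·M = 0.004453 × 196.97 = 0.877 g.

0.877 g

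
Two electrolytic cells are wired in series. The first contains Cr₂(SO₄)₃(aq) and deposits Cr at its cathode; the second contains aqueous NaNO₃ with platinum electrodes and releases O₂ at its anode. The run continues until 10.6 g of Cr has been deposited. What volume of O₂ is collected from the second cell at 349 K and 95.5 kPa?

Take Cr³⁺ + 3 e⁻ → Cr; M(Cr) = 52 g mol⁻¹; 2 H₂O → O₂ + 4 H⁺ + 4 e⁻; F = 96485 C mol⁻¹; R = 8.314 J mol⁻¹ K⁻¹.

4.65 L

n(Cr) = 10.6 / 52 = 0.2038 mol, so n(e⁻) = 3 × 0.2038 = 0.6115 mol.
The cells are in series, so the same 0.6115 mol of electrons passes through the second cell.
2 H₂O → O₂ + 4 H⁺ + 4 e⁻ — 4 mol e⁻ per mol O₂, so n(O₂) = 0.6115/4 = 0.1529 mol.
V = nRT/P = (0.1529 × 8.314 × 349) / (95.5 × 10³) = 0.00465 m³ = 4.65 L.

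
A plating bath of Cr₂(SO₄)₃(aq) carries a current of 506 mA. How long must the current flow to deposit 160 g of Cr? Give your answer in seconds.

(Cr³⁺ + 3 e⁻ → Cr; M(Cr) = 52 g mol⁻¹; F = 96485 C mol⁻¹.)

1.76 × 10⁶ s

n(Cr) = m/M = 160 / 52 = 3.077 mol.
Each Cr atom requires 3 electrons, so n(e⁻) = 3 × 3.077 = 9.231 mol.
Q = n(e⁻)·F = 9.231 × 96485 = 890600 C.
t = Q/I = 890600 / 0.5060 A = 1760000 s.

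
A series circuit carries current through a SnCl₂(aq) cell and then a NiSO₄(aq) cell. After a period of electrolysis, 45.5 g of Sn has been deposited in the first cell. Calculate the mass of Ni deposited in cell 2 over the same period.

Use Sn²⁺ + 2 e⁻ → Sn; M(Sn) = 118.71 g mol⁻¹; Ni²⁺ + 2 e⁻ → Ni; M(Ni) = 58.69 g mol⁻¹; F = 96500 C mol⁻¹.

22.5 g

n(Sn) = 45.5 / 118.71 = 0.3833 mol.
Since Sn²⁺ + 2 e⁻ → Sn, n(e⁻) passed = 2 × 0.3833 = 0.7666 mol.
Cells in series carry the same charge, so the same 0.7666 mol of electrons passes through cell 2.
Ni²⁺ + 2 e⁻ → Ni, so n(Ni) = 0.7666 / 2 = 0.3833 mol.
m(Ni) = 0.3833 × 58.69 = 22.5 g.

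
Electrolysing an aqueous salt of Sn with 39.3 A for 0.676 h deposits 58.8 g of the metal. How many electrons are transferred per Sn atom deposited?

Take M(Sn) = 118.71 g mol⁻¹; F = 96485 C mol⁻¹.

Q = I·t = 39.30 A × 2433.6 s = 95640 C, so n(e⁻) = 95640/96485 = 0.9912 mol.
n(Sn) deposited = 58.8 / 118.71 = 0.4953 mol.
Electrons per atom = n(e⁻)/n(Sn) = 0.9912 / 0.4953 = 2.00 ≈ 2, so the ion is Sn²⁺.

2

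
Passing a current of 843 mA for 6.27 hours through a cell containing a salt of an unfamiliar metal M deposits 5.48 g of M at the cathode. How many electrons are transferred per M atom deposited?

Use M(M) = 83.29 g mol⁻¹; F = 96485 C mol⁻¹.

Q = I·t = 0.8430 A × 22572 s = 19030 C, so n(e⁻) = 19030/96485 = 0.1972 mol.
n(M) deposited = 5.48 / 83.29 = 0.06579 mol.
Electrons per atom = n(e⁻)/n(M) = 0.1972 / 0.06579 = 3.00 ≈ 3, so the ion is M³⁺.

3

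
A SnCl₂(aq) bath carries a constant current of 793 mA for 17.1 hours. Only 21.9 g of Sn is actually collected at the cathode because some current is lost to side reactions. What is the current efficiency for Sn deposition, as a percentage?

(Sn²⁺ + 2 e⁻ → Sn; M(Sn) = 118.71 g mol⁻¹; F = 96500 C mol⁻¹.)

72.9 %

Q = I·t = 0.7930 × 61560 = 48820 C; n(e⁻) = 48820/96500 = 0.5059 mol.
Theoretical n(Sn) = n(e⁻)/2 = 0.2529 mol, i.e. m_theo = 0.2529 × 118.71 = 30.03 g.
Efficiency = m_actual / m_theo = 21.9 / 30.03 = 72.9 %.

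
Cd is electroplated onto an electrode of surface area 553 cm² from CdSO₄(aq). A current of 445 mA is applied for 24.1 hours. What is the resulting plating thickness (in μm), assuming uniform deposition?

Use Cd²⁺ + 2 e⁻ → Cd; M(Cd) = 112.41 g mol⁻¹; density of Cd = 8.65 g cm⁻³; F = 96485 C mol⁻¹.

47.0 μm

Q = I·t = 0.4450 × 86760 = 38610 C; n(e⁻) = 0.4001 mol.
n(Cd) = n(e⁻)/2 = 0.2001 mol, so m = 0.2001 × 112.41 = 22.49 g.
Volume = m/ρ = 22.49 / 8.65 = 2.600 cm³.
Thickness = V/A = 2.600 / 553 = 0.00470 cm = 47.0 μm.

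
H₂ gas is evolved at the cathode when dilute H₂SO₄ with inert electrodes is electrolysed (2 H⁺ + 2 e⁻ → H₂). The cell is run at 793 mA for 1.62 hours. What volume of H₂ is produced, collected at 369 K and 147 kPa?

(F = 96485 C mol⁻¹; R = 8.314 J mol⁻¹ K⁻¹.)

0.500 L

Q = I·t = 0.7930 A × 5832.0 s = 4625 C.
n(e⁻) = Q/F = 4625 / 96485 = 0.04793 mol.
2 electrons are transferred per H₂ molecule, so n(H₂) = 0.04793 / 2 = 0.02397 mol.
V = nRT/P = (0.02397 × 8.314 × 369) / (147 × 10³ Pa) = 5.00 × 10⁻⁴ m³ = 0.500 L.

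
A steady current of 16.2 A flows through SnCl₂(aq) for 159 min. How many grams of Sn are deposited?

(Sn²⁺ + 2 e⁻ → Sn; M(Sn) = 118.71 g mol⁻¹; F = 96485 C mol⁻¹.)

Q = I·t = 16.20 A × 9540.0 s = 154500 C.
n(e⁻) = Q/F = 154500 / 96485 = 1.602 mol.
Sn²⁺ + 2 e⁻ → Sn, so n(Sn) = n(e⁻)/2 = 0.8009 mol.
m = n·M = 0.8009 × 118.71 = 95.1 g.

95.1 g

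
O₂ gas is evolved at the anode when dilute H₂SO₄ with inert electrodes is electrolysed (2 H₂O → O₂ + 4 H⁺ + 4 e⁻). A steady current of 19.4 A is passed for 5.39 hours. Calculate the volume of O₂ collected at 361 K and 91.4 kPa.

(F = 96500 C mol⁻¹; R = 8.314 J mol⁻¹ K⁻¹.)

Q = I·t = 19.40 A × 19404 s = 376400 C.
n(e⁻) = Q/F = 376400 / 96500 = 3.901 mol.
4 electrons are transferred per O₂ molecule, so n(O₂) = 3.901 / 4 = 0.9752 mol.
V = nRT/P = (0.9752 × 8.314 × 361) / (91.4 × 10³ Pa) = 0.0320 m³ = 32.0 L.

32.0 L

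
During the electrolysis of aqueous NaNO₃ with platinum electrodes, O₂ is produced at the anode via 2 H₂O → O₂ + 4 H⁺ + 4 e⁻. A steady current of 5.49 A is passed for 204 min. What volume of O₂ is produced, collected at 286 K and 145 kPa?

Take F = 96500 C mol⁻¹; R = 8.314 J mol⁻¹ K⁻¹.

2.85 L

Q = I·t = 5.490 A × 12240 s = 67200 C.
n(e⁻) = Q/F = 67200 / 96500 = 0.6963 mol.
4 electrons are transferred per O₂ molecule, so n(O₂) = 0.6963 / 4 = 0.1741 mol.
V = nRT/P = (0.1741 × 8.314 × 286) / (145 × 10³ Pa) = 0.00285 m³ = 2.85 L.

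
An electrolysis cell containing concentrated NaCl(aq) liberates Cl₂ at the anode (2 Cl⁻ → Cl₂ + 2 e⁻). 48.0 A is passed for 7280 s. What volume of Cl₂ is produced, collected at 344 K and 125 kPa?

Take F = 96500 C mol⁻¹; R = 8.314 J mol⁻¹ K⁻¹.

Q = I·t = 48.00 A × 7280.0 s = 349400 C.
n(e⁻) = Q/F = 349400 / 96500 = 3.621 mol.
2 electrons are transferred per Cl₂ molecule, so n(Cl₂) = 3.621 / 2 = 1.811 mol.
V = nRT/P = (1.811 × 8.314 × 344) / (125 × 10³ Pa) = 0.0414 m³ = 41.4 L.

41.4 L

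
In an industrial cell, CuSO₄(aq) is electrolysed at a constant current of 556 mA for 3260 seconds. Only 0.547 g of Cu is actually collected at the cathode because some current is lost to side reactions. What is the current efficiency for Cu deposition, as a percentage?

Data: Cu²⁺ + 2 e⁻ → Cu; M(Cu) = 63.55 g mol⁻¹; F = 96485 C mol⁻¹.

91.6 %

Q = I·t = 0.5560 × 3260.0 = 1813 C; n(e⁻) = 1813/96485 = 0.01879 mol.
Theoretical n(Cu) = n(e⁻)/2 = 0.009393 mol, i.e. m_theo = 0.009393 × 63.55 = 0.5969 g.
Efficiency = m_actual / m_theo = 0.547 / 0.5969 = 91.6 %.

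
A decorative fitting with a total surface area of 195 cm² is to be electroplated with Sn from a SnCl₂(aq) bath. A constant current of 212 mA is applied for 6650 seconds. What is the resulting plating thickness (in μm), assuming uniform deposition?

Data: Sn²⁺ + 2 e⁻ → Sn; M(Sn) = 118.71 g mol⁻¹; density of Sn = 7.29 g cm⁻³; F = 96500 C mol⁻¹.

Q = I·t = 0.2120 × 6650.0 = 1410 C; n(e⁻) = 0.01461 mol.
n(Sn) = n(e⁻)/2 = 0.007305 mol, so m = 0.007305 × 118.71 = 0.8671 g.
Volume = m/ρ = 0.8671 / 7.29 = 0.1189 cm³.
Thickness = V/A = 0.1189 / 195 = 6.10 × 10⁻⁴ cm = 6.10 μm.

6.10 μm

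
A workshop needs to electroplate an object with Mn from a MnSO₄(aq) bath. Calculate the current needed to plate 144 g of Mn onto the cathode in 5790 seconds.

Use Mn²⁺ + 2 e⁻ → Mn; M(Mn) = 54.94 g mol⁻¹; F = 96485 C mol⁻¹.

n(Mn) = 144 / 54.94 = 2.621 mol.
n(e⁻) = 2 × 2.621 = 5.242 mol.
Q = n(e⁻)·F = 5.242 × 96485 = 505800 C.
I = Q/t = 505800 / 5790.0 s = 87.4 A.

87.4 A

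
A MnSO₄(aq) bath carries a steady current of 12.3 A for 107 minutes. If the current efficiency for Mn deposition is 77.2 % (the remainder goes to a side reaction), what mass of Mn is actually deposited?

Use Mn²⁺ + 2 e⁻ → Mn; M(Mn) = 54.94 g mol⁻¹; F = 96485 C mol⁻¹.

Q = I·t = 12.30 × 6420.0 = 78970 C.
n(e⁻) = 78970/96485 = 0.8184 mol; theoretically n(Mn) = 0.8184/2 = 0.4092 mol, m_theo = 22.48 g.
At 77.2 % efficiency, m_actual = 0.772 × 22.48 = 17.4 g.

17.4 g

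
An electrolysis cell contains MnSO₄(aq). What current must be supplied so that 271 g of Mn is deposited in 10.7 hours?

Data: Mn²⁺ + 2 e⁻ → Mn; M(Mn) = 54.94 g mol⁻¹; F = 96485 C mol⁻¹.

n(Mn) = 271 / 54.94 = 4.933 mol.
n(e⁻) = 2 × 4.933 = 9.865 mol.
Q = n(e⁻)·F = 9.865 × 96485 = 951900 C.
I = Q/t = 951900 / 38520 s = 24.7 A.

24.7 A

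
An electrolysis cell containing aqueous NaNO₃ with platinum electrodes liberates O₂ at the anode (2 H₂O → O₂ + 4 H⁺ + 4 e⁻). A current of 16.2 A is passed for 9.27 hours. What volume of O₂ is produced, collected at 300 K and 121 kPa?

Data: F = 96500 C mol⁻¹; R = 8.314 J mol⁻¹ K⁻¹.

28.9 L

Q = I·t = 16.20 A × 33372 s = 540600 C.
n(e⁻) = Q/F = 540600 / 96500 = 5.602 mol.
4 electrons are transferred per O₂ molecule, so n(O₂) = 5.602 / 4 = 1.401 mol.
V = nRT/P = (1.401 × 8.314 × 300) / (121 × 10³ Pa) = 0.0289 m³ = 28.9 L.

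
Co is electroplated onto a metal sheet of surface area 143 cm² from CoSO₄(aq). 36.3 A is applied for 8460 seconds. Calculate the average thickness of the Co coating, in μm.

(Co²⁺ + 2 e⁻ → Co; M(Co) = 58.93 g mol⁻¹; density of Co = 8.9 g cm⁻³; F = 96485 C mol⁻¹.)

737 μm

Q = I·t = 36.30 × 8460.0 = 307100 C; n(e⁻) = 3.183 mol.
n(Co) = n(e⁻)/2 = 1.591 mol, so m = 1.591 × 58.93 = 93.78 g.
Volume = m/ρ = 93.78 / 8.9 = 10.54 cm³.
Thickness = V/A = 10.54 / 143 = 0.0737 cm = 737 μm.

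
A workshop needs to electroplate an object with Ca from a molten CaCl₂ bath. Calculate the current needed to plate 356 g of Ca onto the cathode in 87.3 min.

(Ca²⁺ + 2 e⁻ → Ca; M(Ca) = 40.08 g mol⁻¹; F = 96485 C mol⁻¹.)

327 A

n(Ca) = 356 / 40.08 = 8.882 mol.
n(e⁻) = 2 × 8.882 = 17.76 mol.
Q = n(e⁻)·F = 17.76 × 96485 = 1714000 C.
I = Q/t = 1714000 / 5238.0 s = 327 A.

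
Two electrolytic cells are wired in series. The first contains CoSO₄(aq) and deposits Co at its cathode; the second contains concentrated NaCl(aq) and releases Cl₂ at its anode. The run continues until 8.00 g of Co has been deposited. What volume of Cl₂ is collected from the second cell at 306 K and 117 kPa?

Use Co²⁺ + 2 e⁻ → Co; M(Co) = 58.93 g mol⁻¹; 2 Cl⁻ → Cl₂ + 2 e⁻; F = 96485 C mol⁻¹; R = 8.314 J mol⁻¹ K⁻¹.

n(Co) = 8.00 / 58.93 = 0.1358 mol, so n(e⁻) = 2 × 0.1358 = 0.2715 mol.
The cells are in series, so the same 0.2715 mol of electrons passes through the second cell.
2 Cl⁻ → Cl₂ + 2 e⁻ — 2 mol e⁻ per mol Cl₂, so n(Cl₂) = 0.2715/2 = 0.1358 mol.
V = nRT/P = (0.1358 × 8.314 × 306) / (117 × 10³) = 0.00295 m³ = 2.95 L.

2.95 L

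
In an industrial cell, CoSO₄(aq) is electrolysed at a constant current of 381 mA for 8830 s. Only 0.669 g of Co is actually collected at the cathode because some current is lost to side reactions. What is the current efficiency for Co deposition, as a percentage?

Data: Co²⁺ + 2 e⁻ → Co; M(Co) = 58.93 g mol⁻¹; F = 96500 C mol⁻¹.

Q = I·t = 0.3810 × 8830.0 = 3364 C; n(e⁻) = 3364/96500 = 0.03486 mol.
Theoretical n(Co) = n(e⁻)/2 = 0.01743 mol, i.e. m_theo = 0.01743 × 58.93 = 1.027 g.
Efficiency = m_actual / m_theo = 0.669 / 1.027 = 65.1 %.

65.1 %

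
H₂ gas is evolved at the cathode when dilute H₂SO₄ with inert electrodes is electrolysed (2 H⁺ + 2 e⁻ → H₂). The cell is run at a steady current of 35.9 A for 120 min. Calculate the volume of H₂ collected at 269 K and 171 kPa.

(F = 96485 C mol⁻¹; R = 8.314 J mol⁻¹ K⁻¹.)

17.5 L

Q = I·t = 35.90 A × 7200.0 s = 258500 C.
n(e⁻) = Q/F = 258500 / 96485 = 2.679 mol.
2 electrons are transferred per H₂ molecule, so n(H₂) = 2.679 / 2 = 1.339 mol.
V = nRT/P = (1.339 × 8.314 × 269) / (171 × 10³ Pa) = 0.0175 m³ = 17.5 L.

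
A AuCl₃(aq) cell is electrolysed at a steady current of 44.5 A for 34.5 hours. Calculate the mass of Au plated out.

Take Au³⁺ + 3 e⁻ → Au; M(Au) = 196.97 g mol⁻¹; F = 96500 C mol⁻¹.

3760 g

Q = I·t = 44.50 A × 124200 s = 5527000 C.
n(e⁻) = Q/F = 5527000 / 96500 = 57.27 mol.
Au³⁺ + 3 e⁻ → Au, so n(Au) = n(e⁻)/3 = 19.09 mol.
m = n·M = 19.09 × 196.97 = 3760 g.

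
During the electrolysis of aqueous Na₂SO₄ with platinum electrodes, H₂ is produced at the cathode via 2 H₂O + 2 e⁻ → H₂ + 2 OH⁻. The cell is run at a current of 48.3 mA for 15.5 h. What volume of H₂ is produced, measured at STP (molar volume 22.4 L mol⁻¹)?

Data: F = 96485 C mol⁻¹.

Q = I·t = 0.04830 A × 55800 s = 2695 C.
n(e⁻) = Q/F = 2695 / 96485 = 0.02793 mol.
2 electrons are transferred per H₂ molecule, so n(H₂) = 0.02793 / 2 = 0.01397 mol.
V = n × V_m = 0.01397 × 22.4 = 0.313 L.

0.313 L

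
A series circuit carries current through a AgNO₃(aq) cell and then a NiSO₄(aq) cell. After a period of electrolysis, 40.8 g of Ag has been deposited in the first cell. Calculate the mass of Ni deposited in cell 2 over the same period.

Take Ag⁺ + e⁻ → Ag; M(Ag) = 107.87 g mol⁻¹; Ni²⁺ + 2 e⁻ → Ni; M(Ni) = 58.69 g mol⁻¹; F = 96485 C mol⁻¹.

11.1 g

n(Ag) = 40.8 / 107.87 = 0.3782 mol.
Since Ag⁺ + e⁻ → Ag, n(e⁻) passed = 1 × 0.3782 = 0.3782 mol.
Cells in series carry the same charge, so the same 0.3782 mol of electrons passes through cell 2.
Ni²⁺ + 2 e⁻ → Ni, so n(Ni) = 0.3782 / 2 = 0.1891 mol.
m(Ni) = 0.1891 × 58.69 = 11.1 g.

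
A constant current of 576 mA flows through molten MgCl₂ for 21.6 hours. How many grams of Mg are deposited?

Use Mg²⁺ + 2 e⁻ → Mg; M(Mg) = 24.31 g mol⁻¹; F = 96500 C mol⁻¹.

Q = I·t = 0.5760 A × 77760 s = 44790 C.
n(e⁻) = Q/F = 44790 / 96500 = 0.4641 mol.
Mg²⁺ + 2 e⁻ → Mg, so n(Mg) = n(e⁻)/2 = 0.2321 mol.
m = n·M = 0.2321 × 24.31 = 5.64 g.

5.64 g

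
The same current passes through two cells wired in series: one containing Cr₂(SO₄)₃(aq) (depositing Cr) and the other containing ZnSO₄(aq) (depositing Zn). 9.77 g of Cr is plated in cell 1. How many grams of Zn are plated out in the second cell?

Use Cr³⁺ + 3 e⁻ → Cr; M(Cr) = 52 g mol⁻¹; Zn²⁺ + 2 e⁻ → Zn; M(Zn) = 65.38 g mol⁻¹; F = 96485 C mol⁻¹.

n(Cr) = 9.77 / 52 = 0.1879 mol.
Since Cr³⁺ + 3 e⁻ → Cr, n(e⁻) passed = 3 × 0.1879 = 0.5637 mol.
Cells in series carry the same charge, so the same 0.5637 mol of electrons passes through cell 2.
Zn²⁺ + 2 e⁻ → Zn, so n(Zn) = 0.5637 / 2 = 0.2818 mol.
m(Zn) = 0.2818 × 65.38 = 18.4 g.

18.4 g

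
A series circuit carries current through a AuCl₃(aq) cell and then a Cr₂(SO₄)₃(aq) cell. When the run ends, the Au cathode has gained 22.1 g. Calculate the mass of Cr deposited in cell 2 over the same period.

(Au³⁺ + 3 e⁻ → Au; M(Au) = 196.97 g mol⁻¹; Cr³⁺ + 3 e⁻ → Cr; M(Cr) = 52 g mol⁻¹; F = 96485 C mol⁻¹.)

5.83 g

n(Au) = 22.1 / 196.97 = 0.1122 mol.
Since Au³⁺ + 3 e⁻ → Au, n(e⁻) passed = 3 × 0.1122 = 0.3366 mol.
Cells in series carry the same charge, so the same 0.3366 mol of electrons passes through cell 2.
Cr³⁺ + 3 e⁻ → Cr, so n(Cr) = 0.3366 / 3 = 0.1122 mol.
m(Cr) = 0.1122 × 52 = 5.83 g.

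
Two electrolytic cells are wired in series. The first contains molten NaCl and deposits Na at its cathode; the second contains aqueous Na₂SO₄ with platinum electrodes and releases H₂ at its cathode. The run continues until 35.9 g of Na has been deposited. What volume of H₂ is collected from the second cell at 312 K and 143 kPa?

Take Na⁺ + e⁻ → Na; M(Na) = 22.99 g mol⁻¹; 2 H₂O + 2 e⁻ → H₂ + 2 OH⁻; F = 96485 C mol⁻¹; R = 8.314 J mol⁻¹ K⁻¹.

14.2 L

n(Na) = 35.9 / 22.99 = 1.562 mol, so n(e⁻) = 1 × 1.562 = 1.562 mol.
The cells are in series, so the same 1.562 mol of electrons passes through the second cell.
2 H₂O + 2 e⁻ → H₂ + 2 OH⁻ — 2 mol e⁻ per mol H₂, so n(H₂) = 1.562/2 = 0.7808 mol.
V = nRT/P = (0.7808 × 8.314 × 312) / (143 × 10³) = 0.0142 m³ = 14.2 L.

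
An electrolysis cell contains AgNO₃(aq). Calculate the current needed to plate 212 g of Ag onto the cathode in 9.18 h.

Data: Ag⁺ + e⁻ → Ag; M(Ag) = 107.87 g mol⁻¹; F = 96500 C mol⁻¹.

5.74 A

n(Ag) = 212 / 107.87 = 1.965 mol.
n(e⁻) = 1 × 1.965 = 1.965 mol.
Q = n(e⁻)·F = 1.965 × 96500 = 189700 C.
I = Q/t = 189700 / 33048 s = 5.74 A.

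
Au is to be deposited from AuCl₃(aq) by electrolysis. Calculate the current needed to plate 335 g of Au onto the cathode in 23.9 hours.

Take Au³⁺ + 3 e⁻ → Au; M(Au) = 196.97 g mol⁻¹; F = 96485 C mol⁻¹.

5.72 A

n(Au) = 335 / 196.97 = 1.701 mol.
n(e⁻) = 3 × 1.701 = 5.102 mol.
Q = n(e⁻)·F = 5.102 × 96485 = 492300 C.
I = Q/t = 492300 / 86040 s = 5.72 A.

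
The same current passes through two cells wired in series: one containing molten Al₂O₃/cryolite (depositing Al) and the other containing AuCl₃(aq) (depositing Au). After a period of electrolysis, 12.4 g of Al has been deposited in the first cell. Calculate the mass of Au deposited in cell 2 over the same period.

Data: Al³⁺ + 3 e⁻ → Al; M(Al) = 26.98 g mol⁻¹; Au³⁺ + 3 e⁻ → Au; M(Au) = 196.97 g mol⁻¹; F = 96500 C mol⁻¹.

n(Al) = 12.4 / 26.98 = 0.4596 mol.
Since Al³⁺ + 3 e⁻ → Al, n(e⁻) passed = 3 × 0.4596 = 1.379 mol.
Cells in series carry the same charge, so the same 1.379 mol of electrons passes through cell 2.
Au³⁺ + 3 e⁻ → Au, so n(Au) = 1.379 / 3 = 0.4596 mol.
m(Au) = 0.4596 × 196.97 = 90.5 g.

90.5 g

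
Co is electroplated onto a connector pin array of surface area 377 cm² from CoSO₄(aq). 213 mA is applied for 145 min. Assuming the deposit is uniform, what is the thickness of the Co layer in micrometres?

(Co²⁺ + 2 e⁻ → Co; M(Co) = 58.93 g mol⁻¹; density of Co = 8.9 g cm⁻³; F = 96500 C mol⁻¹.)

1.69 μm

Q = I·t = 0.2130 × 8700.0 = 1853 C; n(e⁻) = 0.01920 mol.
n(Co) = n(e⁻)/2 = 0.009602 mol, so m = 0.009602 × 58.93 = 0.5658 g.
Volume = m/ρ = 0.5658 / 8.9 = 0.06358 cm³.
Thickness = V/A = 0.06358 / 377 = 1.69 × 10⁻⁴ cm = 1.69 μm.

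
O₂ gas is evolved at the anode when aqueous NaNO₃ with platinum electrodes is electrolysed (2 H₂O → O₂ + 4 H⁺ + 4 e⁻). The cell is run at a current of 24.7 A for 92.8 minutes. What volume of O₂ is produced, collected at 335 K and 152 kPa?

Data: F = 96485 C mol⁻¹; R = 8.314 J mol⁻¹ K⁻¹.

Q = I·t = 24.70 A × 5568.0 s = 137500 C.
n(e⁻) = Q/F = 137500 / 96485 = 1.425 mol.
4 electrons are transferred per O₂ molecule, so n(O₂) = 1.425 / 4 = 0.3563 mol.
V = nRT/P = (0.3563 × 8.314 × 335) / (152 × 10³ Pa) = 0.00653 m³ = 6.53 L.

6.53 L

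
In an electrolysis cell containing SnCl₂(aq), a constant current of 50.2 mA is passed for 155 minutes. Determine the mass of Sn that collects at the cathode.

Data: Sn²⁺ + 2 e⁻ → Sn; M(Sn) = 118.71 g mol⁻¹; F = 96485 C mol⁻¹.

0.287 g

Q = I·t = 0.05020 A × 9300.0 s = 466.9 C.
n(e⁻) = Q/F = 466.9 / 96485 = 0.004839 mol.
Sn²⁺ + 2 e⁻ → Sn, so n(Sn) = n(e⁻)/2 = 0.002419 mol.
m = n·M = 0.002419 × 118.71 = 0.287 g.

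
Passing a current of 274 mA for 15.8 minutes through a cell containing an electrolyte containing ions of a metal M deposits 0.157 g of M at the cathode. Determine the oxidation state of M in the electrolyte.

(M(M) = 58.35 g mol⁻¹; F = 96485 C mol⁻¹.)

Q = I·t = 0.2740 A × 948.00 s = 259.8 C, so n(e⁻) = 259.8/96485 = 0.002692 mol.
n(M) deposited = 0.157 / 58.35 = 0.002691 mol.
Electrons per atom = n(e⁻)/n(M) = 0.002692 / 0.002691 = 1.00 ≈ 1, so the ion is M⁺.

+1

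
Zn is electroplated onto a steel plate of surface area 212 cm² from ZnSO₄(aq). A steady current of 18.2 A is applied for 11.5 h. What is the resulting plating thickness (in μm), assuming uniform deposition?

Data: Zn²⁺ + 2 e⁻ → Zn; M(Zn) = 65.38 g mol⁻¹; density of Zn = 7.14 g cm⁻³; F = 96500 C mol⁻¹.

Q = I·t = 18.20 × 41400 = 753500 C; n(e⁻) = 7.808 mol.
n(Zn) = n(e⁻)/2 = 3.904 mol, so m = 3.904 × 65.38 = 255.2 g.
Volume = m/ρ = 255.2 / 7.14 = 35.75 cm³.
Thickness = V/A = 35.75 / 212 = 0.169 cm = 1690 μm.

1690 μm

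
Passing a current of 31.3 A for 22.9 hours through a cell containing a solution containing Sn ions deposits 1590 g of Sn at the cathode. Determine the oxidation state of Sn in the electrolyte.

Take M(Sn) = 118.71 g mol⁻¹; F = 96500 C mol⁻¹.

Q = I·t = 31.30 A × 82440 s = 2580000 C, so n(e⁻) = 2580000/96500 = 26.74 mol.
n(Sn) deposited = 1590 / 118.71 = 13.39 mol.
Electrons per atom = n(e⁻)/n(Sn) = 26.74 / 13.39 = 2.00 ≈ 2, so the ion is Sn²⁺.

+2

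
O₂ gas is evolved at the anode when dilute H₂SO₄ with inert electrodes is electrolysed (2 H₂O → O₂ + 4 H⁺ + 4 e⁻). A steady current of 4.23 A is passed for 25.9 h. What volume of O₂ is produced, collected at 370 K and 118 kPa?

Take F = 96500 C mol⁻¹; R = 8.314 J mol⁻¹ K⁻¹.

26.6 L

Q = I·t = 4.230 A × 93240 s = 394400 C.
n(e⁻) = Q/F = 394400 / 96500 = 4.087 mol.
4 electrons are transferred per O₂ molecule, so n(O₂) = 4.087 / 4 = 1.022 mol.
V = nRT/P = (1.022 × 8.314 × 370) / (118 × 10³ Pa) = 0.0266 m³ = 26.6 L.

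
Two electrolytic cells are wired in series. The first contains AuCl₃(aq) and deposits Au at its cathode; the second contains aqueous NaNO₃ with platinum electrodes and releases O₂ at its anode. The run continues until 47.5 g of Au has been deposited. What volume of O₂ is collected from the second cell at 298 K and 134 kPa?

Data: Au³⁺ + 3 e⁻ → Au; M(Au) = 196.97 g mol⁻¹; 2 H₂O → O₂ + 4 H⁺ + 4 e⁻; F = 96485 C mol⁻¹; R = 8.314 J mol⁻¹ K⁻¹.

n(Au) = 47.5 / 196.97 = 0.2412 mol, so n(e⁻) = 3 × 0.2412 = 0.7235 mol.
The cells are in series, so the same 0.7235 mol of electrons passes through the second cell.
2 H₂O → O₂ + 4 H⁺ + 4 e⁻ — 4 mol e⁻ per mol O₂, so n(O₂) = 0.7235/4 = 0.1809 mol.
V = nRT/P = (0.1809 × 8.314 × 298) / (134 × 10³) = 0.00334 m³ = 3.34 L.

3.34 L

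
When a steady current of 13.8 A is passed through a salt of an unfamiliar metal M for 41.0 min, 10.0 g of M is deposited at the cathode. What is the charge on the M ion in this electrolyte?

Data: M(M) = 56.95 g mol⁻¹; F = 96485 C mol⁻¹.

+2

Q = I·t = 13.80 A × 2460.0 s = 33950 C, so n(e⁻) = 33950/96485 = 0.3518 mol.
n(M) deposited = 10.0 / 56.95 = 0.1756 mol.
Electrons per atom = n(e⁻)/n(M) = 0.3518 / 0.1756 = 2.00 ≈ 2, so the ion is M²⁺.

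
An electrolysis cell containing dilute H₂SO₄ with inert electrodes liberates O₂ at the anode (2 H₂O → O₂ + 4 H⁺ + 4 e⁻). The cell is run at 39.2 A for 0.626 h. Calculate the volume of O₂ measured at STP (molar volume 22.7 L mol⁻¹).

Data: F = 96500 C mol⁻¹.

5.20 L

Q = I·t = 39.20 A × 2253.6 s = 88340 C.
n(e⁻) = Q/F = 88340 / 96500 = 0.9155 mol.
4 electrons are transferred per O₂ molecule, so n(O₂) = 0.9155 / 4 = 0.2289 mol.
V = n × V_m = 0.2289 × 22.7 = 5.20 L.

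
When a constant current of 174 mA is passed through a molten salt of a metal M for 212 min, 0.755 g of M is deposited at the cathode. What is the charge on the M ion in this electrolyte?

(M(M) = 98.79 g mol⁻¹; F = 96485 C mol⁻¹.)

+3

Q = I·t = 0.1740 A × 12720 s = 2213 C, so n(e⁻) = 2213/96485 = 0.02294 mol.
n(M) deposited = 0.755 / 98.79 = 0.007642 mol.
Electrons per atom = n(e⁻)/n(M) = 0.02294 / 0.007642 = 3.00 ≈ 3, so the ion is M³⁺.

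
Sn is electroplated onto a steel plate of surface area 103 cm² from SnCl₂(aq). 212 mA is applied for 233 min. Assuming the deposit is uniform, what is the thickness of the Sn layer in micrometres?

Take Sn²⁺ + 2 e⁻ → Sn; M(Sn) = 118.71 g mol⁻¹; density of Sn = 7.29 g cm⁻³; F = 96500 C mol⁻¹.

24.3 μm

Q = I·t = 0.2120 × 13980 = 2964 C; n(e⁻) = 0.03071 mol.
n(Sn) = n(e⁻)/2 = 0.01536 mol, so m = 0.01536 × 118.71 = 1.823 g.
Volume = m/ρ = 1.823 / 7.29 = 0.2501 cm³.
Thickness = V/A = 0.2501 / 103 = 0.00243 cm = 24.3 μm.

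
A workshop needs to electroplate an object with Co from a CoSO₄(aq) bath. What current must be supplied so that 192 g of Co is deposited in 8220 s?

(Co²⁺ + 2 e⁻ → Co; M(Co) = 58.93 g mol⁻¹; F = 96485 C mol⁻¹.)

76.5 A

n(Co) = 192 / 58.93 = 3.258 mol.
n(e⁻) = 2 × 3.258 = 6.516 mol.
Q = n(e⁻)·F = 6.516 × 96485 = 628700 C.
I = Q/t = 628700 / 8220.0 s = 76.5 A.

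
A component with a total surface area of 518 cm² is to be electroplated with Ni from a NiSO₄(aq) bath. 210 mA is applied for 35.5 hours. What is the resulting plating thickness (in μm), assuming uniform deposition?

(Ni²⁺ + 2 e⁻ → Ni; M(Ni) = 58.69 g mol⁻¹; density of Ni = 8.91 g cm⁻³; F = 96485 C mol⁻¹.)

Q = I·t = 0.2100 × 127800 = 26840 C; n(e⁻) = 0.2782 mol.
n(Ni) = n(e⁻)/2 = 0.1391 mol, so m = 0.1391 × 58.69 = 8.163 g.
Volume = m/ρ = 8.163 / 8.91 = 0.9161 cm³.
Thickness = V/A = 0.9161 / 518 = 0.00177 cm = 17.7 μm.

17.7 μm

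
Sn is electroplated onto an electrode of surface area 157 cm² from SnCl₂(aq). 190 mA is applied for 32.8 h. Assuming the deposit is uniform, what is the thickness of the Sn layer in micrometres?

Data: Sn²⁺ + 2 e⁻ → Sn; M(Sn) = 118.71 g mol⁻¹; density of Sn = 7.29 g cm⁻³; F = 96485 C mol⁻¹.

Q = I·t = 0.1900 × 118080 = 22440 C; n(e⁻) = 0.2325 mol.
n(Sn) = n(e⁻)/2 = 0.1163 mol, so m = 0.1163 × 118.71 = 13.80 g.
Volume = m/ρ = 13.80 / 7.29 = 1.893 cm³.
Thickness = V/A = 1.893 / 157 = 0.0121 cm = 121 μm.

121 μm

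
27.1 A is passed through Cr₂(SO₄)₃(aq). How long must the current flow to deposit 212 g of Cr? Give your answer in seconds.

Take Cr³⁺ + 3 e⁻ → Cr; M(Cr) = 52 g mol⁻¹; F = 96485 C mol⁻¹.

n(Cr) = m/M = 212 / 52 = 4.077 mol.
Each Cr atom requires 3 electrons, so n(e⁻) = 3 × 4.077 = 12.23 mol.
Q = n(e⁻)·F = 12.23 × 96485 = 1180000 C.
t = Q/I = 1180000 / 27.10 A = 43550 s.

43500 s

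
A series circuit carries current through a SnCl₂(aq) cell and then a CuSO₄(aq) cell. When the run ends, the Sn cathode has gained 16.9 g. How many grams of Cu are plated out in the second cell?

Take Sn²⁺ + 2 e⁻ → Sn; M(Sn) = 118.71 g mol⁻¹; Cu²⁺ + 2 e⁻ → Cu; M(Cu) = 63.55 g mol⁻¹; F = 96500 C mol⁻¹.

n(Sn) = 16.9 / 118.71 = 0.1424 mol.
Since Sn²⁺ + 2 e⁻ → Sn, n(e⁻) passed = 2 × 0.1424 = 0.2847 mol.
Cells in series carry the same charge, so the same 0.2847 mol of electrons passes through cell 2.
Cu²⁺ + 2 e⁻ → Cu, so n(Cu) = 0.2847 / 2 = 0.1424 mol.
m(Cu) = 0.1424 × 63.55 = 9.05 g.

9.05 g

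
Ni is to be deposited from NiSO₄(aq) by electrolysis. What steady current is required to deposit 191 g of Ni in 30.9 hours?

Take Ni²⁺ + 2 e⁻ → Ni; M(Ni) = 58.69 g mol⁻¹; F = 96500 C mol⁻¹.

5.65 A

n(Ni) = 191 / 58.69 = 3.254 mol.
n(e⁻) = 2 × 3.254 = 6.509 mol.
Q = n(e⁻)·F = 6.509 × 96500 = 628100 C.
I = Q/t = 628100 / 111240 s = 5.65 A.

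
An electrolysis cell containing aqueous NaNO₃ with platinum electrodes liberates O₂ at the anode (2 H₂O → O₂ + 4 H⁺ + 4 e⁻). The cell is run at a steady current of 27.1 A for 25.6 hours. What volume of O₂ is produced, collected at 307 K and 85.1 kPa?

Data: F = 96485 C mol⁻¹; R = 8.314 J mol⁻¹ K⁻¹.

Q = I·t = 27.10 A × 92160 s = 2498000 C.
n(e⁻) = Q/F = 2498000 / 96485 = 25.89 mol.
4 electrons are transferred per O₂ molecule, so n(O₂) = 25.89 / 4 = 6.471 mol.
V = nRT/P = (6.471 × 8.314 × 307) / (85.1 × 10³ Pa) = 0.194 m³ = 194 L.

194 L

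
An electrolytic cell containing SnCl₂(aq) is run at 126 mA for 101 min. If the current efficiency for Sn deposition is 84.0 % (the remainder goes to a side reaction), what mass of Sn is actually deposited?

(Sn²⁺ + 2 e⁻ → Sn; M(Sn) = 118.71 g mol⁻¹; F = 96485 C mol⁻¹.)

0.395 g

Q = I·t = 0.1260 × 6060.0 = 763.6 C.
n(e⁻) = 763.6/96485 = 0.007914 mol; theoretically n(Sn) = 0.007914/2 = 0.003957 mol, m_theo = 0.4697 g.
At 84.0 % efficiency, m_actual = 0.840 × 0.4697 = 0.395 g.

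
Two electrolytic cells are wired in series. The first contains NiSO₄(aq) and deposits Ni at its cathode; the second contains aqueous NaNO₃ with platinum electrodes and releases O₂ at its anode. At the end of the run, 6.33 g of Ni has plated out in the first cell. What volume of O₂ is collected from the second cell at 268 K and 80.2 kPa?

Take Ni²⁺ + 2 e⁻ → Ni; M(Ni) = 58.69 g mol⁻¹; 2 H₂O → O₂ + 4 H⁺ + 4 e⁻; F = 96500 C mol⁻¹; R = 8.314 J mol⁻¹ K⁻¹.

1.50 L

n(Ni) = 6.33 / 58.69 = 0.1079 mol, so n(e⁻) = 2 × 0.1079 = 0.2157 mol.
The cells are in series, so the same 0.2157 mol of electrons passes through the second cell.
2 H₂O → O₂ + 4 H⁺ + 4 e⁻ — 4 mol e⁻ per mol O₂, so n(O₂) = 0.2157/4 = 0.05393 mol.
V = nRT/P = (0.05393 × 8.314 × 268) / (80.2 × 10³) = 0.00150 m³ = 1.50 L.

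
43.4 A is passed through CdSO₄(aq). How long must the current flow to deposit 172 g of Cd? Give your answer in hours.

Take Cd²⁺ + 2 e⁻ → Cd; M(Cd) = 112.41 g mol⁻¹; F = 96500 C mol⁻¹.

1.89 h

n(Cd) = m/M = 172 / 112.41 = 1.530 mol.
Each Cd atom requires 2 electrons, so n(e⁻) = 2 × 1.530 = 3.060 mol.
Q = n(e⁻)·F = 3.060 × 96500 = 295300 C.
t = Q/I = 295300 / 43.40 A = 6804 s = 1.89 h.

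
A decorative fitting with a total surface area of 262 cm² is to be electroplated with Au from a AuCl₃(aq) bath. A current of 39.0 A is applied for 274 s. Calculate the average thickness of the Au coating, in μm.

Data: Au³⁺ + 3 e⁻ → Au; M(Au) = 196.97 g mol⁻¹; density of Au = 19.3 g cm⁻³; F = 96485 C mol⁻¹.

14.4 μm

Q = I·t = 39.00 × 274.00 = 10690 C; n(e⁻) = 0.1108 mol.
n(Au) = n(e⁻)/3 = 0.03692 mol, so m = 0.03692 × 196.97 = 7.272 g.
Volume = m/ρ = 7.272 / 19.3 = 0.3768 cm³.
Thickness = V/A = 0.3768 / 262 = 0.00144 cm = 14.4 μm.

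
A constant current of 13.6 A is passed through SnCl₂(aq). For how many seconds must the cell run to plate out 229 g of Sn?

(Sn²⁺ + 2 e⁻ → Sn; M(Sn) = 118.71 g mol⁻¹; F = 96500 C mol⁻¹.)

27400 s

n(Sn) = m/M = 229 / 118.71 = 1.929 mol.
Each Sn atom requires 2 electrons, so n(e⁻) = 2 × 1.929 = 3.858 mol.
Q = n(e⁻)·F = 3.858 × 96500 = 372300 C.
t = Q/I = 372300 / 13.60 A = 27380 s.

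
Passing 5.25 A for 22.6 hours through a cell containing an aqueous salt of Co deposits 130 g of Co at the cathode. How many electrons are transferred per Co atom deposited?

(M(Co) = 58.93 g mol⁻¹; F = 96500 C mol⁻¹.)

2

Q = I·t = 5.250 A × 81360 s = 427100 C, so n(e⁻) = 427100/96500 = 4.426 mol.
n(Co) deposited = 130 / 58.93 = 2.206 mol.
Electrons per atom = n(e⁻)/n(Co) = 4.426 / 2.206 = 2.01 ≈ 2, so the ion is Co²⁺.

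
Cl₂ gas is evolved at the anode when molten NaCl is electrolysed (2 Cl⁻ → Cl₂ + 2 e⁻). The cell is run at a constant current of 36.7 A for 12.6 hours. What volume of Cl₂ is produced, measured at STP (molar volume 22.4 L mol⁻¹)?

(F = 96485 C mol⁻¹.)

193 L

Q = I·t = 36.70 A × 45360 s = 1665000 C.
n(e⁻) = Q/F = 1665000 / 96485 = 17.25 mol.
2 electrons are transferred per Cl₂ molecule, so n(Cl₂) = 17.25 / 2 = 8.627 mol.
V = n × V_m = 8.627 × 22.4 = 193 L.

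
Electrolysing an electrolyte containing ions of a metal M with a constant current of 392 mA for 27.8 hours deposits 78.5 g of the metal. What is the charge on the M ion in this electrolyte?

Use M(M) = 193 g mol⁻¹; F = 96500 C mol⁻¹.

Q = I·t = 0.3920 A × 100080 s = 39230 C, so n(e⁻) = 39230/96500 = 0.4065 mol.
n(M) deposited = 78.5 / 193 = 0.4067 mol.
Electrons per atom = n(e⁻)/n(M) = 0.4065 / 0.4067 = 1.00 ≈ 1, so the ion is M⁺.

+1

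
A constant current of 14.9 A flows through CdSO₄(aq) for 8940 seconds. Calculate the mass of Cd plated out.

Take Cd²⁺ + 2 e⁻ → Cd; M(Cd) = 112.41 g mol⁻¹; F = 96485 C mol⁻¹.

77.6 g

Q = I·t = 14.90 A × 8940.0 s = 133200 C.
n(e⁻) = Q/F = 133200 / 96485 = 1.381 mol.
Cd²⁺ + 2 e⁻ → Cd, so n(Cd) = n(e⁻)/2 = 0.6903 mol.
m = n·M = 0.6903 × 112.41 = 77.6 g.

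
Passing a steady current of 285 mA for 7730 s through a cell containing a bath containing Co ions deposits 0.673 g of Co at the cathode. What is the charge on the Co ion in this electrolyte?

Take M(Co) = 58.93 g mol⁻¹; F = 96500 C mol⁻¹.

+2

Q = I·t = 0.2850 A × 7730.0 s = 2203 C, so n(e⁻) = 2203/96500 = 0.02283 mol.
n(Co) deposited = 0.673 / 58.93 = 0.01142 mol.
Electrons per atom = n(e⁻)/n(Co) = 0.02283 / 0.01142 = 2.00 ≈ 2, so the ion is Co²⁺.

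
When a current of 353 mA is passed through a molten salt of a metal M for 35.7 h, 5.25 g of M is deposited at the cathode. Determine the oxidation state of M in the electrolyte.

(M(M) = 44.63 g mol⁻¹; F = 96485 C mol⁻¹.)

Q = I·t = 0.3530 A × 128520 s = 45370 C, so n(e⁻) = 45370/96485 = 0.4702 mol.
n(M) deposited = 5.25 / 44.63 = 0.1176 mol.
Electrons per atom = n(e⁻)/n(M) = 0.4702 / 0.1176 = 4.00 ≈ 4, so the ion is M⁴⁺.

+4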